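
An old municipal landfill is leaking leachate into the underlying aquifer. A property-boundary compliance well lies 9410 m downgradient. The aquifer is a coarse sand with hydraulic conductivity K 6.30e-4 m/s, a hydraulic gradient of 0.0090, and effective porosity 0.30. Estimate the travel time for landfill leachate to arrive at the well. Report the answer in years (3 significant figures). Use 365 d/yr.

15.8 years

K = 6.30e-4 m/s × 86400 s/d = 54.43 m/d
Darcy flux q = K·i = 54.43 × 0.0090 = 0.4899 m/d
Seepage velocity v = q / n = 0.4899 / 0.30 = 1.633 m/d
t = L / v = 9410 / 1.633 = 5763 d
   = 5763 / 365 = 15.8 yr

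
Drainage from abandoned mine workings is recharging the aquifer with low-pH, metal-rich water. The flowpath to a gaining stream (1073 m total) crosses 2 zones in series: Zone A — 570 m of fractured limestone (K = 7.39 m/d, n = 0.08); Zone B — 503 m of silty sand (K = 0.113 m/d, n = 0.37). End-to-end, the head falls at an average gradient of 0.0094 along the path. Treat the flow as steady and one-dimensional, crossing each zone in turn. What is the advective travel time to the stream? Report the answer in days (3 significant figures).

Continuity: the same q passes through each zone, so ΔH = q·Σ(L_j/K_j) — the zones act as resistances in series.
Σ(L/K) = 570/7.39 + 503/0.113 = 77.13 + 4451 = 4528 d
K_eq = L_total / Σ(L/K) = 1073 / 4528 = 0.2369 m/d
q = K_eq · i = 0.2369 × 0.0094 = 0.002227 m/d (same in every zone)
Zone A: v = q/n = 0.002227/0.08 = 0.02784 m/d → t_A = 570/0.02784 = 20470 d
Zone B: v = q/n = 0.002227/0.37 = 0.006020 m/d → t_B = 503/0.006020 = 83560 d
Total t = 20470 + 83560 = 104000 d

104000 days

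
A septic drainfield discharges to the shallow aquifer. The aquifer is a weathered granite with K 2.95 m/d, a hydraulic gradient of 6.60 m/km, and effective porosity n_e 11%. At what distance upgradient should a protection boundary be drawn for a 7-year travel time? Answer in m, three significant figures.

Specific discharge q = 2.95 × 0.0066 = 0.01947 m/d
Seepage velocity v = q / n = 0.01947 / 0.11 = 0.1770 m/d
T = 7 yr × 365 = 2555 d
L = v × T = 0.1770 × 2555 = 452.2 m

452 m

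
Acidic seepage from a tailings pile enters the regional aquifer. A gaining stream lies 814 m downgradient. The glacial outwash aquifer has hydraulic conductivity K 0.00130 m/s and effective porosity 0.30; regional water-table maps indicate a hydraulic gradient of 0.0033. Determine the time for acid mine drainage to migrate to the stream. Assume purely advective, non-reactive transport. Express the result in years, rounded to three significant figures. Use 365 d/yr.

K = 0.00130 m/s × 86400 s/d = 112.3 m/d
q = Ki = 112.3 × 0.0033 = 0.3707 m/d
v = Ki/n = 112.3·0.0033/0.30 = 1.236 m/d
t = L / v = 814 / 1.236 = 658.8 d
   = 658.8 / 365 = 1.81 yr

1.81 years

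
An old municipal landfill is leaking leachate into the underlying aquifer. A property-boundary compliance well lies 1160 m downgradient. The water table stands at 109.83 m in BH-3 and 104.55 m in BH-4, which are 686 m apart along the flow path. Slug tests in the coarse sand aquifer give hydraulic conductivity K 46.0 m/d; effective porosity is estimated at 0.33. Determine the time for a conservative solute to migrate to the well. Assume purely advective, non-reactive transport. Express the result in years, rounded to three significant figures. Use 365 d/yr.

2.96 years

Hydraulic gradient i = (109.83 − 104.55) / 686 = 5.28 / 686 = 0.007697
q = Ki = 46.0 × 0.007697 = 0.3541 m/d
Seepage velocity v = q / n = 0.3541 / 0.33 = 1.073 m/d
t = L / v = 1160 / 1.073 = 1081 d
   = 1081 / 365 = 2.96 yr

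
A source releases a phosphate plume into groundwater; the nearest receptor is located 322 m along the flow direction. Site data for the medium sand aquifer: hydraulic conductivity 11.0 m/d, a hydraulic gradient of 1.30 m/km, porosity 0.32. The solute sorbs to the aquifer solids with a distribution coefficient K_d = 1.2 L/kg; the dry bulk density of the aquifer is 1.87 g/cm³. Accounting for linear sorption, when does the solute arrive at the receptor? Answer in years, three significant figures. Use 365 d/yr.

q = Ki = 11.0 × 0.0013 = 0.01430 m/d
v = Ki/n = 11.0·0.0013/0.32 = 0.04469 m/d
Retardation R = 1 + ρ_b·K_d/n = 1 + 1.87×1.2/0.32 = 8.013
Contaminant velocity v_c = v/R = 0.04469/8.013 = 0.005577 m/d
t = L/v_c = 322/0.005577 = 57730 d
   = 57730/365 = 158 yr

158 years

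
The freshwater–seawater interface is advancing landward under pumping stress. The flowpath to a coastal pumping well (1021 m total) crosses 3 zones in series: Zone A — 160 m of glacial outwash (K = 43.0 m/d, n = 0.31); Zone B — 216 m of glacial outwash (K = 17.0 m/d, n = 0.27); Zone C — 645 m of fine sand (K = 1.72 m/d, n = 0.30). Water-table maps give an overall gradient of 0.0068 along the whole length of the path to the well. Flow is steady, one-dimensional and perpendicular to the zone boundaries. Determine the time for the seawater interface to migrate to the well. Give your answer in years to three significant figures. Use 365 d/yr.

For zones in series the flux q is common to all zones; the equivalent conductivity is the harmonic (thickness-weighted) mean, K_eq = L_total / Σ(L_j/K_j).
Σ(L/K) = 160/43.0 + 216/17.0 + 645/1.72 = 3.721 + 12.71 + 375.0 = 391.4 d
K_eq = L_total / Σ(L/K) = 1021 / 391.4 = 2.608 m/d
q = K_eq · i = 2.608 × 0.0068 = 0.01774 m/d (same in every zone)
Zone A: v = q/n = 0.01774/0.31 = 0.05722 m/d → t_A = 160/0.05722 = 2796 d
Zone B: v = q/n = 0.01774/0.27 = 0.06569 m/d → t_B = 216/0.06569 = 3288 d
Zone C: v = q/n = 0.01774/0.30 = 0.05912 m/d → t_C = 645/0.05912 = 10910 d
Total t = 2796 + 3288 + 10910 = 16990 d
   = 16990 / 365 = 46.6 yr

46.6 years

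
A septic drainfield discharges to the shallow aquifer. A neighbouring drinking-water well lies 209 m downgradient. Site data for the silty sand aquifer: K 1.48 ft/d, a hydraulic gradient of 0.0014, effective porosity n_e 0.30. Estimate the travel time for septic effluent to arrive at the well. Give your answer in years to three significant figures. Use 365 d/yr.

K = 1.48 ft/d × 0.3048 = 0.4511 m/d
Darcy flux q = K·i = 0.4511 × 0.0014 = 6.315e-4 m/d
Average linear velocity = 6.315e-4 / 0.30 = 0.002105 m/d
t = L / v = 209 / 0.002105 = 99280 d
   = 99280 / 365 = 272 yr

272 years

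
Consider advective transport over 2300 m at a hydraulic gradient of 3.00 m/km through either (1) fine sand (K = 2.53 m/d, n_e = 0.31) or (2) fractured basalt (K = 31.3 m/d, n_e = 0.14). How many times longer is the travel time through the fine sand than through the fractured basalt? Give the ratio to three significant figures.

Unit 1 (fine sand): v = 2.53×0.0030/0.31 = 0.02448 m/d, t = 2300/0.02448 = 93940 d
Unit 2 (fractured basalt): v = 31.3×0.0030/0.14 = 0.6707 m/d, t = 2300/0.6707 = 3429 d
t(fine sand) / t(fractured basalt) = 93940/3429 = 27.4

27.4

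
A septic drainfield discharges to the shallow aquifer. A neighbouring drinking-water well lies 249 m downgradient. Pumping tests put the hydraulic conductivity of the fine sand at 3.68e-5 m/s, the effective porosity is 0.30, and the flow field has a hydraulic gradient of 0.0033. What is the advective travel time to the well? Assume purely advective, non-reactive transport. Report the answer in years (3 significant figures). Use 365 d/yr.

19.5 years

K = 3.68e-5 m/s × 86400 s/d = 3.180 m/d
Specific discharge q = 3.180 × 0.0033 = 0.01049 m/d
Seepage velocity v = q / n = 0.01049 / 0.30 = 0.03497 m/d
t = L / v = 249 / 0.03497 = 7119 d
   = 7119 / 365 = 19.5 yr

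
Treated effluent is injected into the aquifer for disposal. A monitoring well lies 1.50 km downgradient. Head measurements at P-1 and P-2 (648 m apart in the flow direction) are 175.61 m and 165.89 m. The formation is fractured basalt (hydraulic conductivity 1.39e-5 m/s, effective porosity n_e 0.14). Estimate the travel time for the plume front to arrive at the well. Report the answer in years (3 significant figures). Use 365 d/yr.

31.9 years

Hydraulic gradient i = (175.61 − 165.89) / 648 = 9.72 / 648 = 0.01500
K = 1.39e-5 m/s × 86400 s/d = 1.201 m/d
Darcy flux q = K·i = 1.201 × 0.01500 = 0.01801 m/d
Average linear velocity = 0.01801 / 0.14 = 0.1287 m/d
L = 1.50 km = 1500 m
t = L / v = 1500 / 0.1287 = 11660 d
   = 11660 / 365 = 31.9 yr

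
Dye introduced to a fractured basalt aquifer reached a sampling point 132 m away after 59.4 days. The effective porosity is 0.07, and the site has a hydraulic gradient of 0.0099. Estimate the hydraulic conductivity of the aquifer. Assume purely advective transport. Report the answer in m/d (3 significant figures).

v = L / t = 132 / 59.4 = 2.222 m/d
K = v · n / i = 2.222 × 0.07 / 0.0099 = 15.7 m/d

15.7 m/d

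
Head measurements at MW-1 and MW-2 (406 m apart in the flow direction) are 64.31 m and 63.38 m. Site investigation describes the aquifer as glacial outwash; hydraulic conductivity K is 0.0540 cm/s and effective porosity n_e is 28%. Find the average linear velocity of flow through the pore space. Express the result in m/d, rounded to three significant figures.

Hydraulic gradient i = (64.31 − 63.38) / 406 = 0.93 / 406 = 0.002291
K = 0.0540 cm/s × 864 = 46.66 m/d
q = Ki = 46.66 × 0.002291 = 0.1069 m/d
Seepage velocity v = q / n = 0.1069 / 0.28 = 0.3817 m/d

0.382 m/d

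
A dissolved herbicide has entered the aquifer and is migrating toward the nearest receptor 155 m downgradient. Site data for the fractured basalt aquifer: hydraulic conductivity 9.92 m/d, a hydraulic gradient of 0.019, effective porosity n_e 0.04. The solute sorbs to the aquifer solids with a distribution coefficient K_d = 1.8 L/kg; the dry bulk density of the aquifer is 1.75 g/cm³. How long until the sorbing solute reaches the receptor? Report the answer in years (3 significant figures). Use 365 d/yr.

Specific discharge q = 9.92 × 0.019 = 0.1885 m/d
v_s = q/n_e = 0.1885/0.04 = 4.712 m/d
Retardation R = 1 + ρ_b·K_d/n = 1 + 1.75×1.8/0.04 = 79.75
Contaminant velocity v_c = v/R = 4.712/79.75 = 0.05908 m/d
t = L/v_c = 155/0.05908 = 2623 d
   = 2623/365 = 7.19 yr

7.19 years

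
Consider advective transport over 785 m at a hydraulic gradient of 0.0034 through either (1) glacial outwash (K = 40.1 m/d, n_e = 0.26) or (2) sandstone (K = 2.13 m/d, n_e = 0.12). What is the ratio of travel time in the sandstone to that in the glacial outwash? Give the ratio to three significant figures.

8.69

Unit 1 (glacial outwash): v = 40.1×0.0034/0.26 = 0.5244 m/d, t = 785/0.5244 = 1497 d
Unit 2 (sandstone): v = 2.13×0.0034/0.12 = 0.06035 m/d, t = 785/0.06035 = 13010 d
t(sandstone) / t(glacial outwash) = 13010/1497 = 8.69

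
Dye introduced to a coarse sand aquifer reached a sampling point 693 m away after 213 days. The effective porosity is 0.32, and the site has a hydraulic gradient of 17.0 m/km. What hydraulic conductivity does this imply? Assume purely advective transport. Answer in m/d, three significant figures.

61.2 m/d

v = L / t = 693 / 213 = 3.254 m/d
K = v · n / i = 3.254 × 0.32 / 0.017 = 61.2 m/d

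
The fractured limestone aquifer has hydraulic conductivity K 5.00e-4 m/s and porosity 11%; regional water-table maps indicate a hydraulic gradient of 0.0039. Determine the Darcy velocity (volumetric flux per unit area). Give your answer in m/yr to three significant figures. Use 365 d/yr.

61.5 m/yr

K = 5.00e-4 m/s × 86400 s/d = 43.20 m/d
Specific discharge q = 43.20 × 0.0039 = 0.1685 m/d
   = 0.1685 × 365 = 61.5 m/yr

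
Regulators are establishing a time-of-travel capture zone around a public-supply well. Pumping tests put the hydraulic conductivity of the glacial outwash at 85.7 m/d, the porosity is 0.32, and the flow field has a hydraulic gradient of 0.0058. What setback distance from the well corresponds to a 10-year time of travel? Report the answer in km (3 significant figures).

5.67 km

Specific discharge q = 85.7 × 0.0058 = 0.4971 m/d
Seepage velocity v = q / n = 0.4971 / 0.32 = 1.553 m/d
T = 10 yr × 365 = 3650 d
L = v × T = 1.553 × 3650 = 5670 m
   = 5.67 km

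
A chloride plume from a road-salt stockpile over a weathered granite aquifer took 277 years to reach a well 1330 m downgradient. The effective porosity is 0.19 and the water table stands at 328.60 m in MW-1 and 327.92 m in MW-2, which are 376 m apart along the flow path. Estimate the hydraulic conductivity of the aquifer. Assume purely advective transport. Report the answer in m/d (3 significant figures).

1.38 m/d

Hydraulic gradient i = (328.60 − 327.92) / 376 = 0.68 / 376 = 0.001809
t = 277 years = 101100 d
v = L / t = 1330 / 101100 = 0.01315 m/d
K = v · n / i = 0.01315 × 0.19 / 0.001809 = 1.38 m/d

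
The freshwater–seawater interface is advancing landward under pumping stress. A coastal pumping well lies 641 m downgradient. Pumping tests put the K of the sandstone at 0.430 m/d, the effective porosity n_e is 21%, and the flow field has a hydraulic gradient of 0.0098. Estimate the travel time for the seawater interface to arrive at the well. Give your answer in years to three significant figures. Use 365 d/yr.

Darcy flux q = K·i = 0.430 × 0.0098 = 0.004214 m/d
Seepage velocity v = q / n = 0.004214 / 0.21 = 0.02007 m/d
t = L / v = 641 / 0.02007 = 31940 d
   = 31940 / 365 = 87.5 yr

87.5 years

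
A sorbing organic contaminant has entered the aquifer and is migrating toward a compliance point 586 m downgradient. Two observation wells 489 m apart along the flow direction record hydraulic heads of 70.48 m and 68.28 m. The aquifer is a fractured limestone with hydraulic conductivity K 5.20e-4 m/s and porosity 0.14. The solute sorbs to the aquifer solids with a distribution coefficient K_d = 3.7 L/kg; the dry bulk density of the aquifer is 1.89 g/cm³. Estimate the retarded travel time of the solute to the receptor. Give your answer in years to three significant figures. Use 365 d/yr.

56.7 years

Hydraulic gradient i = (70.48 − 68.28) / 489 = 2.20 / 489 = 0.004499
K = 5.20e-4 m/s × 86400 s/d = 44.93 m/d
Specific discharge q = 44.93 × 0.004499 = 0.2021 m/d
v = Ki/n = 44.93·0.004499/0.14 = 1.444 m/d
Retardation R = 1 + ρ_b·K_d/n = 1 + 1.89×3.7/0.14 = 50.95
Contaminant velocity v_c = v/R = 1.444/50.95 = 0.02834 m/d
t = L/v_c = 586/0.02834 = 20680 d
   = 20680/365 = 56.7 yr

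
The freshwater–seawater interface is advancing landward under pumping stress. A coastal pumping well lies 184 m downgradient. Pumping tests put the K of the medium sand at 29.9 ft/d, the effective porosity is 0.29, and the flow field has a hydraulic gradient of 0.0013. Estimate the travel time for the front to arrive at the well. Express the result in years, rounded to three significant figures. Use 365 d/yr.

12.3 years

K = 29.9 ft/d × 0.3048 = 9.114 m/d
q = Ki = 9.114 × 0.0013 = 0.01185 m/d
v_s = q/n_e = 0.01185/0.29 = 0.04085 m/d
t = L / v = 184 / 0.04085 = 4504 d
   = 4504 / 365 = 12.3 yr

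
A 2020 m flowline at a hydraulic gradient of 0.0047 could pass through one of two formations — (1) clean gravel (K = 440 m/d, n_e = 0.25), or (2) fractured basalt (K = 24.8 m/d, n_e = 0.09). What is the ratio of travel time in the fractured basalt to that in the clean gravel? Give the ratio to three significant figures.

Unit 1 (clean gravel): v = 440×0.0047/0.25 = 8.272 m/d, t = 2020/8.272 = 244.2 d
Unit 2 (fractured basalt): v = 24.8×0.0047/0.09 = 1.295 m/d, t = 2020/1.295 = 1560 d
t(fractured basalt) / t(clean gravel) = 1560/244.2 = 6.39

6.39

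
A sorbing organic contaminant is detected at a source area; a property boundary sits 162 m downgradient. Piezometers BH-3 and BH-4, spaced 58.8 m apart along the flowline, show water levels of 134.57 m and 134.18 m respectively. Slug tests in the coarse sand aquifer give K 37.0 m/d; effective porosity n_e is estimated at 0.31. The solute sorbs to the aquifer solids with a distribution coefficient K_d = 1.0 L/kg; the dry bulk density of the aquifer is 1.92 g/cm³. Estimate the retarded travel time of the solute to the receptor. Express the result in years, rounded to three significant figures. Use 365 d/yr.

4.03 years

Hydraulic gradient i = (134.57 − 134.18) / 58.8 = 0.39 / 58.8 = 0.006633
q = Ki = 37.0 × 0.006633 = 0.2454 m/d
Average linear velocity = 0.2454 / 0.31 = 0.7916 m/d
Retardation R = 1 + ρ_b·K_d/n = 1 + 1.92×1.0/0.31 = 7.194
Contaminant velocity v_c = v/R = 0.7916/7.194 = 0.1100 m/d
t = L/v_c = 162/0.1100 = 1472 d
   = 1472/365 = 4.03 yr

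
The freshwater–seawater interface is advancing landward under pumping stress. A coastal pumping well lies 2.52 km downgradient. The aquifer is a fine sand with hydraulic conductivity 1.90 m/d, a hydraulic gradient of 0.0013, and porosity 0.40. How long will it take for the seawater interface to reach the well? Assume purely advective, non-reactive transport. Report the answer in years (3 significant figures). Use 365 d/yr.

1120 years

Specific discharge q = 1.90 × 0.0013 = 0.002470 m/d
v_s = q/n_e = 0.002470/0.40 = 0.006175 m/d
L = 2.52 km = 2520 m
t = L / v = 2520 / 0.006175 = 408100 d
   = 408100 / 365 = 1120 yr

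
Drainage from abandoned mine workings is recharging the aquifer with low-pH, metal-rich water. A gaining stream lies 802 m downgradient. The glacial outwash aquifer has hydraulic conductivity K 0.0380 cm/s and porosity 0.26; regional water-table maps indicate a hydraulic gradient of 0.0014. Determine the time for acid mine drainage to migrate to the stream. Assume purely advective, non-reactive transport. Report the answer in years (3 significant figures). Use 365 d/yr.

K = 0.0380 cm/s × 864 = 32.83 m/d
Darcy flux q = K·i = 32.83 × 0.0014 = 0.04596 m/d
v_s = q/n_e = 0.04596/0.26 = 0.1768 m/d
t = L / v = 802 / 0.1768 = 4537 d
   = 4537 / 365 = 12.4 yr

12.4 years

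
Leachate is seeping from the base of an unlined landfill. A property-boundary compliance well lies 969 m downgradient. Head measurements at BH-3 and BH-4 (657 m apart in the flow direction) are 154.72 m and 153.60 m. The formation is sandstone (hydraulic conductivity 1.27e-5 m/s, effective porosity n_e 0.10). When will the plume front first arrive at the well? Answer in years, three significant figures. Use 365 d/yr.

142 years

Hydraulic gradient i = (154.72 − 153.60) / 657 = 1.12 / 657 = 0.001705
K = 1.27e-5 m/s × 86400 s/d = 1.097 m/d
Darcy flux q = K·i = 1.097 × 0.001705 = 0.001871 m/d
v_s = q/n_e = 0.001871/0.10 = 0.01871 m/d
t = L / v = 969 / 0.01871 = 51800 d
   = 51800 / 365 = 142 yr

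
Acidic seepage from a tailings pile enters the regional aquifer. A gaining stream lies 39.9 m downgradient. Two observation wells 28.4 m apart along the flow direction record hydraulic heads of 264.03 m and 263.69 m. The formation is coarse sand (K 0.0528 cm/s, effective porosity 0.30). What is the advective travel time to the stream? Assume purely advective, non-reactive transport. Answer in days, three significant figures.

Hydraulic gradient i = (264.03 − 263.69) / 28.4 = 0.34 / 28.4 = 0.01197
K = 0.0528 cm/s × 864 = 45.62 m/d
Specific discharge q = 45.62 × 0.01197 = 0.5461 m/d
v = Ki/n = 45.62·0.01197/0.30 = 1.820 m/d
t = L / v = 39.9 / 1.820 = 21.92 d

21.9 days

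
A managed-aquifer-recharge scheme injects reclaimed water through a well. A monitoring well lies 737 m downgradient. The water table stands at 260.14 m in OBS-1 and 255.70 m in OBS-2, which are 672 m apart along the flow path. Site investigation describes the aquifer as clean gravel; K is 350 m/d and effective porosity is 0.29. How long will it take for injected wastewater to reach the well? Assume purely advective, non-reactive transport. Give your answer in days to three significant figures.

Hydraulic gradient i = (260.14 − 255.70) / 672 = 4.44 / 672 = 0.006607
Specific discharge q = 350 × 0.006607 = 2.313 m/d
Seepage velocity v = q / n = 2.313 / 0.29 = 7.974 m/d
t = L / v = 737 / 7.974 = 92.42 d

92.4 days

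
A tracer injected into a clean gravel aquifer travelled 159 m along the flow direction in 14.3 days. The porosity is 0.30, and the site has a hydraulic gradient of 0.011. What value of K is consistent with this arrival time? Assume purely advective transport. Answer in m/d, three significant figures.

303 m/d

v = L / t = 159 / 14.3 = 11.12 m/d
K = v · n / i = 11.12 × 0.30 / 0.011 = 303 m/d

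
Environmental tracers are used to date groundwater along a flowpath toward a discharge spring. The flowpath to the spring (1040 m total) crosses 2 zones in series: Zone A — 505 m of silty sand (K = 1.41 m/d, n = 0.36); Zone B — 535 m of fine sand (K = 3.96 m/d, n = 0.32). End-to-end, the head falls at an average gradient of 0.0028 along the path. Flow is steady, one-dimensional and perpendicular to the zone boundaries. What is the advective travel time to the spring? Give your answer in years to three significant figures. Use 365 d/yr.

Steady 1-D flow in series ⇒ the Darcy flux q is identical in every zone and the zone head losses add (resistances L/K in series).
Σ(L/K) = 505/1.41 + 535/3.96 = 358.2 + 135.1 = 493.3 d
K_eq = L_total / Σ(L/K) = 1040 / 493.3 = 2.108 m/d
q = K_eq · i = 2.108 × 0.0028 = 0.005904 m/d (same in every zone)
Zone A: v = q/n = 0.005904/0.36 = 0.01640 m/d → t_A = 505/0.01640 = 30790 d
Zone B: v = q/n = 0.005904/0.32 = 0.01845 m/d → t_B = 535/0.01845 = 29000 d
Total t = 30790 + 29000 = 59790 d
   = 59790 / 365 = 164 yr

164 years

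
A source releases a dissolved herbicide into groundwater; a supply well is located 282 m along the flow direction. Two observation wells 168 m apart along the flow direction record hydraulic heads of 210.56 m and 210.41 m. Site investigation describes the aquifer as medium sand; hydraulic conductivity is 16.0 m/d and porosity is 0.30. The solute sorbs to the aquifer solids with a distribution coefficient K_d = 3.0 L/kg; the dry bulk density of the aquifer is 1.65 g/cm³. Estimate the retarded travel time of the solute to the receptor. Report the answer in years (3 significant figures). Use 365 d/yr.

284 years

Hydraulic gradient i = (210.56 − 210.41) / 168 = 0.15 / 168 = 8.929e-4
Specific discharge q = 16.0 × 8.929e-4 = 0.01429 m/d
v = Ki/n = 16.0·8.929e-4/0.30 = 0.04762 m/d
Retardation R = 1 + ρ_b·K_d/n = 1 + 1.65×3.0/0.30 = 17.50
Contaminant velocity v_c = v/R = 0.04762/17.50 = 0.002721 m/d
t = L/v_c = 282/0.002721 = 103600 d
   = 103600/365 = 284 yr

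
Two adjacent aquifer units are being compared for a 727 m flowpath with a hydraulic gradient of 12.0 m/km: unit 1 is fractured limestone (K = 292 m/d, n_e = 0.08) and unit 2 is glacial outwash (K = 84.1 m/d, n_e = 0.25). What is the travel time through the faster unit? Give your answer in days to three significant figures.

Unit 1 (fractured limestone): v = 292×0.012/0.08 = 43.80 m/d, t = 727/43.80 = 16.60 d
Unit 2 (glacial outwash): v = 84.1×0.012/0.25 = 4.037 m/d, t = 727/4.037 = 180.1 d
Faster unit: t = 16.6 d

16.6 days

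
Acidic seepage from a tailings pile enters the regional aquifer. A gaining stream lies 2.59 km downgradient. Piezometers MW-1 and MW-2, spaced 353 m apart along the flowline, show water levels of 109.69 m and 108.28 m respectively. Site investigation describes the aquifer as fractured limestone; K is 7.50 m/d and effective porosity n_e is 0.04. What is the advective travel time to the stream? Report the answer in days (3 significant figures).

Hydraulic gradient i = (109.69 − 108.28) / 353 = 1.41 / 353 = 0.003994
q = Ki = 7.50 × 0.003994 = 0.02996 m/d
Average linear velocity = 0.02996 / 0.04 = 0.7489 m/d
L = 2.59 km = 2590 m
t = L / v = 2590 / 0.7489 = 3458 d

3460 days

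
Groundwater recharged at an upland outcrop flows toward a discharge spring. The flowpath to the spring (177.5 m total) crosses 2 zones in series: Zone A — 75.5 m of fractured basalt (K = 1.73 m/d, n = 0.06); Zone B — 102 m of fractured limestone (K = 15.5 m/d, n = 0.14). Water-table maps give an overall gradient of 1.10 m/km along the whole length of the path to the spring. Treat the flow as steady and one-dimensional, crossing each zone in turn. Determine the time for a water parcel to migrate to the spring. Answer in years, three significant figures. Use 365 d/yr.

Continuity: the same q passes through each zone, so ΔH = q·Σ(L_j/K_j) — the zones act as resistances in series.
Σ(L/K) = 75.5/1.73 + 102/15.5 = 43.64 + 6.581 = 50.22 d
K_eq = L_total / Σ(L/K) = 177.5 / 50.22 = 3.534 m/d
q = K_eq · i = 3.534 × 0.0011 = 0.003888 m/d (same in every zone)
Zone A: v = q/n = 0.003888/0.06 = 0.06480 m/d → t_A = 75.5/0.06480 = 1165 d
Zone B: v = q/n = 0.003888/0.14 = 0.02777 m/d → t_B = 102/0.02777 = 3673 d
Total t = 1165 + 3673 = 4838 d
   = 4838 / 365 = 13.3 yr

13.3 years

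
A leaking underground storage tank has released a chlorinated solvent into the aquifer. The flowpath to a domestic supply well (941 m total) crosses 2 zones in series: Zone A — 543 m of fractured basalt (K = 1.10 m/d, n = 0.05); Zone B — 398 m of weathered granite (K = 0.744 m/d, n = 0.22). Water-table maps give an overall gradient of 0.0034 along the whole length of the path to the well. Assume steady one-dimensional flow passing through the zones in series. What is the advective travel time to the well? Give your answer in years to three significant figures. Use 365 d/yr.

101 years

For zones in series the flux q is common to all zones; the equivalent conductivity is the harmonic (thickness-weighted) mean, K_eq = L_total / Σ(L_j/K_j).
Σ(L/K) = 543/1.10 + 398/0.744 = 493.6 + 534.9 = 1029 d
K_eq = L_total / Σ(L/K) = 941 / 1029 = 0.9149 m/d
q = K_eq · i = 0.9149 × 0.0034 = 0.003110 m/d (same in every zone)
Zone A: v = q/n = 0.003110/0.05 = 0.06221 m/d → t_A = 543/0.06221 = 8729 d
Zone B: v = q/n = 0.003110/0.22 = 0.01414 m/d → t_B = 398/0.01414 = 28150 d
Total t = 8729 + 28150 = 36880 d
   = 36880 / 365 = 101 yr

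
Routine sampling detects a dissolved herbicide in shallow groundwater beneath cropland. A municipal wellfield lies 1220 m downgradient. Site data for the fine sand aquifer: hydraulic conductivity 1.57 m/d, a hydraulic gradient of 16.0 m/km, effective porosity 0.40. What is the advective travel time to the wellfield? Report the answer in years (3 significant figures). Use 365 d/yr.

53.2 years

Darcy flux q = K·i = 1.57 × 0.016 = 0.02512 m/d
Seepage velocity v = q / n = 0.02512 / 0.40 = 0.06280 m/d
t = L / v = 1220 / 0.06280 = 19430 d
   = 19430 / 365 = 53.2 yr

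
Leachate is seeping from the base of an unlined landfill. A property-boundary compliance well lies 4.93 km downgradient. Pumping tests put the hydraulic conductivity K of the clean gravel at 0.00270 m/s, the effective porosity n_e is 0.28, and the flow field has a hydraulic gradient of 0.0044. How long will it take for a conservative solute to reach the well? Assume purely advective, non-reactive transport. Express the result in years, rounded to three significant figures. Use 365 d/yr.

3.68 years

K = 0.00270 m/s × 86400 s/d = 233.3 m/d
q = Ki = 233.3 × 0.0044 = 1.026 m/d
Seepage velocity v = q / n = 1.026 / 0.28 = 3.666 m/d
L = 4.93 km = 4930 m
t = L / v = 4930 / 3.666 = 1345 d
   = 1345 / 365 = 3.68 yr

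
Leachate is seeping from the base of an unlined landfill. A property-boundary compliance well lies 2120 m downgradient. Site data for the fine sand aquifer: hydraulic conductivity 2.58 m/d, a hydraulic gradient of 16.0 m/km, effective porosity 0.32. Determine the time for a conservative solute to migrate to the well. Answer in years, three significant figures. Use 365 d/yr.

Darcy flux q = K·i = 2.58 × 0.016 = 0.04128 m/d
v_s = q/n_e = 0.04128/0.32 = 0.1290 m/d
t = L / v = 2120 / 0.1290 = 16430 d
   = 16430 / 365 = 45.0 yr

45.0 years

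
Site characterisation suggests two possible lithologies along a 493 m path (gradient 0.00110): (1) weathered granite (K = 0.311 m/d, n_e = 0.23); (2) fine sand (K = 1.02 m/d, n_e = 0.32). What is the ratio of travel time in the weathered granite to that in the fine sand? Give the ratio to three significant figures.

Unit 1 (weathered granite): v = 0.311×0.0011/0.23 = 0.001487 m/d, t = 493/0.001487 = 331500 d
Unit 2 (fine sand): v = 1.02×0.0011/0.32 = 0.003506 m/d, t = 493/0.003506 = 140600 d
t(weathered granite) / t(fine sand) = 331500/140600 = 2.36

2.36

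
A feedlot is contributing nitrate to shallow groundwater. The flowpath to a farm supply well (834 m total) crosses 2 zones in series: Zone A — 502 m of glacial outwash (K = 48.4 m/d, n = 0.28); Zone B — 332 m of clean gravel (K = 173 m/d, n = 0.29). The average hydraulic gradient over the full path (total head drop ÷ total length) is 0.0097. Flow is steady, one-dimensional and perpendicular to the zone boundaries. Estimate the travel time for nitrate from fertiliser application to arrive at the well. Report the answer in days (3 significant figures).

Continuity: the same q passes through each zone, so ΔH = q·Σ(L_j/K_j) — the zones act as resistances in series.
Σ(L/K) = 502/48.4 + 332/173 = 10.37 + 1.919 = 12.29 d
K_eq = L_total / Σ(L/K) = 834 / 12.29 = 67.85 m/d
q = K_eq · i = 67.85 × 0.0097 = 0.6582 m/d (same in every zone)
Zone A: v = q/n = 0.6582/0.28 = 2.351 m/d → t_A = 502/2.351 = 213.6 d
Zone B: v = q/n = 0.6582/0.29 = 2.270 m/d → t_B = 332/2.270 = 146.3 d
Total t = 213.6 + 146.3 = 359.8 d

360 days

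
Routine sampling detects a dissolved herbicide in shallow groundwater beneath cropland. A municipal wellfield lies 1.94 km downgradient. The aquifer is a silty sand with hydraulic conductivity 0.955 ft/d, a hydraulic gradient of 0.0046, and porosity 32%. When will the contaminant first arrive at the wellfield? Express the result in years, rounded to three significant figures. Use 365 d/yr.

K = 0.955 ft/d × 0.3048 = 0.2911 m/d
Darcy flux q = K·i = 0.2911 × 0.0046 = 0.001339 m/d
v = Ki/n = 0.2911·0.0046/0.32 = 0.004184 m/d
L = 1.94 km = 1940 m
t = L / v = 1940 / 0.004184 = 463600 d
   = 463600 / 365 = 1270 yr

1270 years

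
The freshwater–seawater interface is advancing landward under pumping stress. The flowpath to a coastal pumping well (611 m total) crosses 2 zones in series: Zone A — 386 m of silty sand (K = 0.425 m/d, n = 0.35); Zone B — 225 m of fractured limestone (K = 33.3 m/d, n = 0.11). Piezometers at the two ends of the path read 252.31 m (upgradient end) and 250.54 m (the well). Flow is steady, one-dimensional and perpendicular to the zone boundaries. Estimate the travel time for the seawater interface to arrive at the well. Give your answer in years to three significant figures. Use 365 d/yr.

226 years

Total head drop ΔH = 252.31 − 250.54 = 1.77 m
Continuity: the same q passes through each zone, so ΔH = q·Σ(L_j/K_j) — the zones act as resistances in series.
Σ(L/K) = 386/0.425 + 225/33.3 = 908.2 + 6.757 = 915.0 d
q = ΔH / Σ(L/K) = 1.77 / 915.0 = 0.001934 m/d (same in every zone)
Zone A: v = q/n = 0.001934/0.35 = 0.005527 m/d → t_A = 386/0.005527 = 69840 d
Zone B: v = q/n = 0.001934/0.11 = 0.01759 m/d → t_B = 225/0.01759 = 12790 d
Total t = 69840 + 12790 = 82630 d
   = 82630 / 365 = 226 yr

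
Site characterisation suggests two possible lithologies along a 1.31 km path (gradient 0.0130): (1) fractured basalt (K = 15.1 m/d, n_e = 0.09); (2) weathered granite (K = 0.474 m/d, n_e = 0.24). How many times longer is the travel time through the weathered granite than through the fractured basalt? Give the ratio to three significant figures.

Unit 1 (fractured basalt): v = 15.1×0.013/0.09 = 2.181 m/d, t = 1310/2.181 = 600.6 d
Unit 2 (weathered granite): v = 0.474×0.013/0.24 = 0.02567 m/d, t = 1310/0.02567 = 51020 d
t(weathered granite) / t(fractured basalt) = 51020/600.6 = 85.0

85.0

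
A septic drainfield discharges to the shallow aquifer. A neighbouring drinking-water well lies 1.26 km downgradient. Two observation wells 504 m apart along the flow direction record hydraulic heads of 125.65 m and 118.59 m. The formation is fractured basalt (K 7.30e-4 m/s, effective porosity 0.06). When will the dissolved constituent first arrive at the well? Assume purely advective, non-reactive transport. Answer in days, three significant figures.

85.6 days

Hydraulic gradient i = (125.65 − 118.59) / 504 = 7.06 / 504 = 0.01401
K = 7.30e-4 m/s × 86400 s/d = 63.07 m/d
q = Ki = 63.07 × 0.01401 = 0.8835 m/d
Seepage velocity v = q / n = 0.8835 / 0.06 = 14.73 m/d
L = 1.26 km = 1260 m
t = L / v = 1260 / 14.73 = 85.57 d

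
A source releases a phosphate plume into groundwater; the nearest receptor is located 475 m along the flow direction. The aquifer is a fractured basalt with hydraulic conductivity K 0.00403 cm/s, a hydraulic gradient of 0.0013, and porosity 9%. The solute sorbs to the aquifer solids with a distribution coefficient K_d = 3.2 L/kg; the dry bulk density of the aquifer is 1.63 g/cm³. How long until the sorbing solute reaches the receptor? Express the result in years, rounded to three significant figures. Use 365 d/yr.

K = 0.00403 cm/s × 864 = 3.482 m/d
q = Ki = 3.482 × 0.0013 = 0.004526 m/d
v_s = q/n_e = 0.004526/0.09 = 0.05029 m/d
Retardation R = 1 + ρ_b·K_d/n = 1 + 1.63×3.2/0.09 = 58.96
Contaminant velocity v_c = v/R = 0.05029/58.96 = 8.531e-4 m/d
t = L/v_c = 475/8.531e-4 = 556800 d
   = 556800/365 = 1530 yr

1530 years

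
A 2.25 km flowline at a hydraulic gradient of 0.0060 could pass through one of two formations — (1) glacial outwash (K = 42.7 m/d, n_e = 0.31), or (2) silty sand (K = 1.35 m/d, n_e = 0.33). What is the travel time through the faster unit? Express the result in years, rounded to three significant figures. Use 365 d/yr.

Unit 1 (glacial outwash): v = 42.7×0.0060/0.31 = 0.8265 m/d, t = 2250/0.8265 = 2722 d
Unit 2 (silty sand): v = 1.35×0.0060/0.33 = 0.02455 m/d, t = 2250/0.02455 = 91670 d
Faster: 2722 d / 365 = 7.46 yr

7.46 years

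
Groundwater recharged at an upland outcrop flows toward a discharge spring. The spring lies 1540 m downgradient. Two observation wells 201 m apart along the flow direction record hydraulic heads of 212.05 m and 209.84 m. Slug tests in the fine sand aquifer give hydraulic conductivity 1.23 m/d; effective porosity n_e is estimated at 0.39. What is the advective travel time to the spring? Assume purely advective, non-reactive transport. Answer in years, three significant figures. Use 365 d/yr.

Hydraulic gradient i = (212.05 − 209.84) / 201 = 2.21 / 201 = 0.01100
Darcy flux q = K·i = 1.23 × 0.01100 = 0.01352 m/d
v_s = q/n_e = 0.01352/0.39 = 0.03468 m/d
t = L / v = 1540 / 0.03468 = 44410 d
   = 44410 / 365 = 122 yr

122 years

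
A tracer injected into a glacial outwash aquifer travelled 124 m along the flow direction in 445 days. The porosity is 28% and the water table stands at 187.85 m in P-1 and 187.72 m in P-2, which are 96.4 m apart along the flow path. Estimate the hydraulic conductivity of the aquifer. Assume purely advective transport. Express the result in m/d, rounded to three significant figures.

57.9 m/d

Hydraulic gradient i = (187.85 − 187.72) / 96.4 = 0.13 / 96.4 = 0.001349
v = L / t = 124 / 445 = 0.2787 m/d
K = v · n / i = 0.2787 × 0.28 / 0.001349 = 57.9 m/d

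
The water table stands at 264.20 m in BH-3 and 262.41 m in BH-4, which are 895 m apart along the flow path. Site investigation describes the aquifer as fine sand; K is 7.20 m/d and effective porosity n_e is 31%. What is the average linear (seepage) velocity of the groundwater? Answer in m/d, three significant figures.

0.0465 m/d

Hydraulic gradient i = (264.20 − 262.41) / 895 = 1.79 / 895 = 0.002000
Specific discharge q = 7.20 × 0.002000 = 0.01440 m/d
v = Ki/n = 7.20·0.002000/0.31 = 0.04645 m/d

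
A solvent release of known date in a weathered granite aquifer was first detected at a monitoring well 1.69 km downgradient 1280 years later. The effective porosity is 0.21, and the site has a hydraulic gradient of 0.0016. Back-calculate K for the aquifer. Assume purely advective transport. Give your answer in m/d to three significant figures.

t = 1280 years = 467200 d
L = 1.69 km = 1690 m
v = L / t = 1690 / 467200 = 0.003617 m/d
K = v · n / i = 0.003617 × 0.21 / 0.0016 = 0.475 m/d

0.475 m/d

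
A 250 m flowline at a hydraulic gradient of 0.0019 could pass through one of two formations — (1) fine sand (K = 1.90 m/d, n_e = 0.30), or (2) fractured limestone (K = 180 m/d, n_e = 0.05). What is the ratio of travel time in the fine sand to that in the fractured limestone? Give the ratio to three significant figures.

568

Unit 1 (fine sand): v = 1.90×0.0019/0.30 = 0.01203 m/d, t = 250/0.01203 = 20780 d
Unit 2 (fractured limestone): v = 180×0.0019/0.05 = 6.840 m/d, t = 250/6.840 = 36.55 d
t(fine sand) / t(fractured limestone) = 20780/36.55 = 568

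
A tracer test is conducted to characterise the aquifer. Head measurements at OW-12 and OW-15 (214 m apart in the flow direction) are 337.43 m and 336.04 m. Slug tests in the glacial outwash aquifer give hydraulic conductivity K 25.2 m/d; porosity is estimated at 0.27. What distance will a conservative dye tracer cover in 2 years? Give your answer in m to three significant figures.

443 m

Hydraulic gradient i = (337.43 − 336.04) / 214 = 1.39 / 214 = 0.006495
Specific discharge q = 25.2 × 0.006495 = 0.1637 m/d
Seepage velocity v = q / n = 0.1637 / 0.27 = 0.6062 m/d
T = 2 yr × 365 = 730 d
L = v × T = 0.6062 × 730 = 442.5 m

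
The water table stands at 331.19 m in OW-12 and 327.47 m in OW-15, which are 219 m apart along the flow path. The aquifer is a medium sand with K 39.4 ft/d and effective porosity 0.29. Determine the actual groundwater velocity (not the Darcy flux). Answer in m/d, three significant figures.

0.703 m/d

Hydraulic gradient i = (331.19 − 327.47) / 219 = 3.72 / 219 = 0.01699
K = 39.4 ft/d × 0.3048 = 12.01 m/d
q = Ki = 12.01 × 0.01699 = 0.2040 m/d
Seepage velocity v = q / n = 0.2040 / 0.29 = 0.7034 m/d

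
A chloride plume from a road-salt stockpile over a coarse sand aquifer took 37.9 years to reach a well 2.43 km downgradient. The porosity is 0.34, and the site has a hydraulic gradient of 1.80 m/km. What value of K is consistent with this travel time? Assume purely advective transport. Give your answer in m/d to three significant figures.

t = 37.9 years = 13830 d
L = 2.43 km = 2430 m
v = L / t = 2430 / 13830 = 0.1757 m/d
K = v · n / i = 0.1757 × 0.34 / 0.0018 = 33.2 m/d

33.2 m/d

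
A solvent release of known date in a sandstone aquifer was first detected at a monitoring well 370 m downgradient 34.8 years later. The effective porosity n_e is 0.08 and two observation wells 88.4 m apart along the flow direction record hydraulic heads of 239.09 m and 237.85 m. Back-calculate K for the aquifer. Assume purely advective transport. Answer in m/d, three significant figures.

Hydraulic gradient i = (239.09 − 237.85) / 88.4 = 1.24 / 88.4 = 0.01403
t = 34.8 years = 12700 d
v = L / t = 370 / 12700 = 0.02913 m/d
K = v · n / i = 0.02913 × 0.08 / 0.01403 = 0.166 m/d

0.166 m/d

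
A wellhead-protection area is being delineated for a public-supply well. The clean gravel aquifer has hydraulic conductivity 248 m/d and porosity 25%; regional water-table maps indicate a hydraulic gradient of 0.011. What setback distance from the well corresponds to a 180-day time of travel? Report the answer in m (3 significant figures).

1960 m

Darcy flux q = K·i = 248 × 0.011 = 2.728 m/d
Average linear velocity = 2.728 / 0.25 = 10.91 m/d
L = v × T = 10.91 × 180 = 1964 m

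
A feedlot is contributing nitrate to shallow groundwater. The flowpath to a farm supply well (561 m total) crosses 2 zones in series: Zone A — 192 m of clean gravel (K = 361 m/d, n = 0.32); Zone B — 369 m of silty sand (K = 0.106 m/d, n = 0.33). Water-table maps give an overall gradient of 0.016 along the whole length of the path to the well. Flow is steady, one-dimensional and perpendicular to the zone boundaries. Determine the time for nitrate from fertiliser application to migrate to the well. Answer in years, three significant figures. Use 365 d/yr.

195 years

Steady 1-D flow in series ⇒ the Darcy flux q is identical in every zone and the zone head losses add (resistances L/K in series).
Σ(L/K) = 192/361 + 369/0.106 = 0.5319 + 3481 = 3482 d
K_eq = L_total / Σ(L/K) = 561 / 3482 = 0.1611 m/d
q = K_eq · i = 0.1611 × 0.016 = 0.002578 m/d (same in every zone)
Zone A: v = q/n = 0.002578/0.32 = 0.008056 m/d → t_A = 192/0.008056 = 23830 d
Zone B: v = q/n = 0.002578/0.33 = 0.007812 m/d → t_B = 369/0.007812 = 47230 d
Total t = 23830 + 47230 = 71060 d
   = 71060 / 365 = 195 yr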